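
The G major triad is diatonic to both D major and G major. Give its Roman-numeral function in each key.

The scale of D major is D E F# G A B C#; G is degree 4, and the triad built there (G-B-D) is major, so it is IV.
The scale of G major is G A B C D E F#; G is degree 1, and the triad built there (G-B-D) is major, so it is I.

IV in D major; I in G major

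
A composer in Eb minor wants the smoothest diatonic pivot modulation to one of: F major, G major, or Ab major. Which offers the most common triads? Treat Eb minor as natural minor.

Triads of Eb minor (natural minor): Ebm (i), Fdim (ii°), Gb (III), Abm (iv), Bbm (v), Cb (VI), Db (VII).
F major shares 0: none.
G major shares 0: none.
Ab major shares 2: Bbm, Db.
The most common triads (2) are shared with Ab major.

Ab major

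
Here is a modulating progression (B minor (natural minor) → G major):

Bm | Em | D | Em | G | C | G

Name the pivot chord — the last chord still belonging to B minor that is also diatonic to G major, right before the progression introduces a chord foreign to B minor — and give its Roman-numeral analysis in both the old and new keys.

Chords diatonic to B minor: Bm, C#dim, D, Em, F#m, G, A.
Reading the progression, the first chord not in that set is C, so the modulation leaves B minor there.
The chord immediately before C is G, which is diatonic to both keys: VI in B minor and I in G major.

G — VI in B minor, I in G major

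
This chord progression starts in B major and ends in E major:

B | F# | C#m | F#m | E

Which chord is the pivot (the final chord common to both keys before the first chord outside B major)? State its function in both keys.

C#m — ii in B major, vi in E major

Chords diatonic to B major: B, C#m, D#m, E, F#, G#m, A#dim.
Reading the progression, the first chord not in that set is F#m, so the modulation leaves B major there.
The chord immediately before F#m is C#m, which is diatonic to both keys: ii in B major and vi in E major.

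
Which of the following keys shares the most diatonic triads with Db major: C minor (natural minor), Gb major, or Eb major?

Triads of Db major: Db (I), Ebm (ii), Fm (iii), Gb (IV), Ab (V), Bbm (vi), Cdim (vii°).
C minor (natural minor) shares 2: Fm, Ab.
Gb major shares 4: Db, Ebm, Gb, Bbm.
Eb major shares 2: Fm, Ab.
The most common triads (4) are shared with Gb major.

Gb major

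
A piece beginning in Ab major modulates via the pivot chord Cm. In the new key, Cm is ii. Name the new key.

Bb major

The numeral ii denotes a minor triad on scale degree 2. With C on degree 2, the tonic of the new key is Bb.
Degree 2 carries a minor triad in major keys, so the destination is Bb major.
Check: the diatonic triads of Bb major are Bb (I), Cm (ii), Dm (iii), Eb (IV), F (V), Gm (vi), Adim (vii°) — Cm is indeed ii.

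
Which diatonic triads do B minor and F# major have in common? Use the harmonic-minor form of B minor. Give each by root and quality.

F#

Triads in B minor (harmonic minor): B minor (i), C# diminished (ii°), D augmented (III+), E minor (iv), F# major (V), G major (VI), A# diminished (vii°).
Triads in F# major: F# major (I), G# minor (ii), A# minor (iii), B major (IV), C# major (V), D# minor (vi), E# diminished (vii°).
Shared triads with their functions: F# major (V in B minor, I in F# major).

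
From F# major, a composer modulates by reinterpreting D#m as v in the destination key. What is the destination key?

The numeral v denotes a minor triad on scale degree 5. With D# on degree 5, the tonic of the new key is G#.
Degree 5 carries a minor triad in natural-minor keys, so the destination is G# minor.
Check: the diatonic triads of G# minor (natural minor) are G#m (i), A#dim (ii°), B (III), C#m (iv), D#m (v), E (VI), F# (VII) — D#m is indeed v.

G# minor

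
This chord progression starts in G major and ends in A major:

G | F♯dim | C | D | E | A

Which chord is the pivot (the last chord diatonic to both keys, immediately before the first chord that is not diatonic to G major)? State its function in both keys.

D — V in G major, IV in A major

Chords diatonic to G major: G, Am, Bm, C, D, Em, F♯dim.
Reading the progression, the first chord not in that set is E, so the modulation leaves G major there.
The chord immediately before E is D, which is diatonic to both keys: V in G major and IV in A major.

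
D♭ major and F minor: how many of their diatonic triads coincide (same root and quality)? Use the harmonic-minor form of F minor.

Diatonic triads of D♭ major: D♭ (I), E♭m (ii), Fm (iii), G♭ (IV), A♭ (V), B♭m (vi), Cdim (vii°).
Diatonic triads of F minor (harmonic minor): Fm (i), Gdim (ii°), A♭aug (III+), B♭m (iv), C (V), D♭ (VI), Edim (vii°).
Matching root and quality in both lists: D♭, Fm, B♭m.
That gives 3 common triads.

3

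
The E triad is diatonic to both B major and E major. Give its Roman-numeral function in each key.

The scale of B major is B C# D# E F# G# A#; E is degree 4, and the triad built there (E-G#-B) is major, so it is IV.
The scale of E major is E F# G# A B C# D#; E is degree 1, and the triad built there (E-G#-B) is major, so it is I.

IV in B major; I in E major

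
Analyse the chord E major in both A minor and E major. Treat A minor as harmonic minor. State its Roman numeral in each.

V in A minor; I in E major

The scale of A minor (harmonic minor) is A B C D E F G#; E is degree 5, and the triad built there (E-G#-B) is major, so it is V.
The scale of E major is E F# G# A B C# D#; E is degree 1, and the triad built there (E-G#-B) is major, so it is I.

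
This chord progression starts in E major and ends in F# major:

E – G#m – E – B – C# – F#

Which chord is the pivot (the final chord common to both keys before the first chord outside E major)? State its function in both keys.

B — V in E major, IV in F# major

Chords diatonic to E major: E, F#m, G#m, A, B, C#m, D#dim.
Reading the progression, the first chord not in that set is C#, so the modulation leaves E major there.
The chord immediately before C# is B, which is diatonic to both keys: V in E major and IV in F# major.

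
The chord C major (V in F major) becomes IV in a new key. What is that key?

G major

The numeral IV denotes a major triad on scale degree 4. With C on degree 4, the tonic of the new key is G.
Degree 4 carries a major triad in major keys, so the destination is G major.
Check: the diatonic triads of G major are G (I), Am (ii), Bm (iii), C (IV), D (V), Em (vi), F#dim (vii°) — C major is indeed IV.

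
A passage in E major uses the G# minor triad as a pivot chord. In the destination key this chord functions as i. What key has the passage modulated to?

G# minor

The numeral i denotes a minor triad on scale degree 1. With G# on degree 1, the tonic of the new key is G#.
Degree 1 carries a minor triad in minor keys, so the destination is G# minor.
Check: the diatonic triads of G# minor (natural minor) are G#m (i), A#dim (ii°), B (III), C#m (iv), D#m (v), E (VI), F# (VII) — G# minor is indeed i.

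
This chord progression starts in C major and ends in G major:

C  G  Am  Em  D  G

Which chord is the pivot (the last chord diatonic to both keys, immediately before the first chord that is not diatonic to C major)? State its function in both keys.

Em — iii in C major, vi in G major

Chords diatonic to C major: C, Dm, Em, F, G, Am, Bdim.
Reading the progression, the first chord not in that set is D, so the modulation leaves C major there.
The chord immediately before D is Em, which is diatonic to both keys: iii in C major and vi in G major.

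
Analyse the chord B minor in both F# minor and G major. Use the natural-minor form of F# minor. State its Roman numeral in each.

iv in F# minor; iii in G major

The scale of F# minor (natural minor) is F# G# A B C# D E; B is degree 4, and the triad built there (B-D-F#) is minor, so it is iv.
The scale of G major is G A B C D E F#; B is degree 3, and the triad built there (B-D-F#) is minor, so it is iii.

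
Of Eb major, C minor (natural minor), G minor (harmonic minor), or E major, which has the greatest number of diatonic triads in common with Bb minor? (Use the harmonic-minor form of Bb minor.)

Triads of Bb minor (harmonic minor): Bb minor (i), C diminished (ii°), Db augmented (III+), Eb minor (iv), F major (V), Gb major (VI), A diminished (vii°).
Eb major shares 0: none.
C minor (natural minor) shares 0: none.
G minor (harmonic minor) shares 1: Adim.
E major shares 0: none.
The most common triads (1) are shared with G minor.

G minor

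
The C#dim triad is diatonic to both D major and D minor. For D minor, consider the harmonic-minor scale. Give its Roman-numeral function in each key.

The scale of D major is D E F# G A B C#; C# is degree 7, and the triad built there (C#-E-G) is diminished, so it is vii°.
The scale of D minor (harmonic minor) is D E F G A Bb C#; C# is degree 7, and the triad built there (C#-E-G) is diminished, so it is vii°.

vii° in D major; vii° in D minor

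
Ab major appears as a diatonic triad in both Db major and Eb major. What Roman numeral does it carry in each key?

V in Db major; IV in Eb major

The scale of Db major is Db Eb F Gb Ab Bb C; Ab is degree 5, and the triad built there (Ab-C-Eb) is major, so it is V.
The scale of Eb major is Eb F G Ab Bb C D; Ab is degree 4, and the triad built there (Ab-C-Eb) is major, so it is IV.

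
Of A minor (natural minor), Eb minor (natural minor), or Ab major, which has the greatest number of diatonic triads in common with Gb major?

Triads of Gb major: Gb major (I), Ab minor (ii), Bb minor (iii), Cb major (IV), Db major (V), Eb minor (vi), F diminished (vii°).
A minor (natural minor) shares 0: none.
Eb minor (natural minor) shares 7: Gb, Abm, Bbm, Cb, Db, Ebm, Fdim.
Ab major shares 2: Bbm, Db.
The most common triads (7) are shared with Eb minor.

Eb minor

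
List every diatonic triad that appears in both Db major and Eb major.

Triads in Db major: Db (I), Ebm (ii), Fm (iii), Gb (IV), Ab (V), Bbm (vi), Cdim (vii°).
Triads in Eb major: Eb (I), Fm (ii), Gm (iii), Ab (IV), Bb (V), Cm (vi), Ddim (vii°).
Shared triads with their functions: Fm (iii in Db major, ii in Eb major); Ab (V in Db major, IV in Eb major).

Fm, Ab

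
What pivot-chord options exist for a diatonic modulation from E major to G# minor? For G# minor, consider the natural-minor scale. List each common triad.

Triads in E major: E (I), F#m (ii), G#m (iii), A (IV), B (V), C#m (vi), D#dim (vii°).
Triads in G# minor (natural minor): G#m (i), A#dim (ii°), B (III), C#m (iv), D#m (v), E (VI), F# (VII).
Shared triads with their functions: E (I in E major, VI in G# minor); G#m (iii in E major, i in G# minor); B (V in E major, III in G# minor); C#m (vi in E major, iv in G# minor).

E, G#m, B, C#m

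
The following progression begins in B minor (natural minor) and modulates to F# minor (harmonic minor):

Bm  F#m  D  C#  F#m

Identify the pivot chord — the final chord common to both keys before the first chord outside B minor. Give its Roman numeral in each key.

Chords diatonic to B minor: Bm, C#dim, D, Em, F#m, G, A.
Reading the progression, the first chord not in that set is C#, so the modulation leaves B minor there.
The chord immediately before C# is D, which is diatonic to both keys: III in B minor and VI in F# minor.

D — III in B minor, VI in F# minor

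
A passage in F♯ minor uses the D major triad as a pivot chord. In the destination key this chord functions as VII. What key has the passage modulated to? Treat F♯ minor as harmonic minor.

E minor

The numeral VII denotes a major triad on scale degree 7. With D on degree 7, the tonic of the new key is E.
Degree 7 carries a major triad in natural-minor keys, so the destination is E minor.
Check: the diatonic triads of E minor (natural minor) are Em (i), F♯dim (ii°), G (III), Am (iv), Bm (v), C (VI), D (VII) — D major is indeed VII.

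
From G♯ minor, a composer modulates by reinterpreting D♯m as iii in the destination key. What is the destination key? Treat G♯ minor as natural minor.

The numeral iii denotes a minor triad on scale degree 3. With D♯ on degree 3, the tonic of the new key is B.
Degree 3 carries a minor triad in major keys, so the destination is B major.
Check: the diatonic triads of B major are B (I), C♯m (ii), D♯m (iii), E (IV), F♯ (V), G♯m (vi), A♯dim (vii°) — D♯m is indeed iii.

B major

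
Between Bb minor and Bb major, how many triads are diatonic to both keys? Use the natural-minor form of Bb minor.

Diatonic triads of Bb minor (natural minor): Bb minor (i), C diminished (ii°), Db major (III), Eb minor (iv), F minor (v), Gb major (VI), Ab major (VII).
Diatonic triads of Bb major: Bb major (I), C minor (ii), D minor (iii), Eb major (IV), F major (V), G minor (vi), A diminished (vii°).
No triad has the same root and quality in both keys.

0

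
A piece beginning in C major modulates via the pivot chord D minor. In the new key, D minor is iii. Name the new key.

Bb major

The numeral iii denotes a minor triad on scale degree 3. With D on degree 3, the tonic of the new key is Bb.
Degree 3 carries a minor triad in major keys, so the destination is Bb major.
Check: the diatonic triads of Bb major are Bb (I), Cm (ii), Dm (iii), Eb (IV), F (V), Gm (vi), Adim (vii°) — D minor is indeed iii.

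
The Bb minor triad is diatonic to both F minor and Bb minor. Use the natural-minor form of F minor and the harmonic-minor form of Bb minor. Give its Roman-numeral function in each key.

iv in F minor; i in Bb minor

The scale of F minor (natural minor) is F G Ab Bb C Db Eb; Bb is degree 4, and the triad built there (Bb-Db-F) is minor, so it is iv.
The scale of Bb minor (harmonic minor) is Bb C Db Eb F Gb A; Bb is degree 1, and the triad built there (Bb-Db-F) is minor, so it is i.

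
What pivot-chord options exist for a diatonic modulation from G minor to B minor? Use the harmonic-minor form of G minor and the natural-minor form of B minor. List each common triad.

Triads in G minor (harmonic minor): Gm (i), Adim (ii°), Bbaug (III+), Cm (iv), D (V), Eb (VI), F#dim (vii°).
Triads in B minor (natural minor): Bm (i), C#dim (ii°), D (III), Em (iv), F#m (v), G (VI), A (VII).
Shared triads with their functions: D (V in G minor, III in B minor).

D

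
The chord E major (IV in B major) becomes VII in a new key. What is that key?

The numeral VII denotes a major triad on scale degree 7. With E on degree 7, the tonic of the new key is F#.
Degree 7 carries a major triad in natural-minor keys, so the destination is F# minor.
Check: the diatonic triads of F# minor (natural minor) are F#m (i), G#dim (ii°), A (III), Bm (iv), C#m (v), D (VI), E (VII) — E major is indeed VII.

F# minor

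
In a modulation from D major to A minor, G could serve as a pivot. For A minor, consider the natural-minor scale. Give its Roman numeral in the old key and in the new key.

IV in D major; VII in A minor

The scale of D major is D E F♯ G A B C♯; G is degree 4, and the triad built there (G-B-D) is major, so it is IV.
The scale of A minor (natural minor) is A B C D E F G; G is degree 7, and the triad built there (G-B-D) is major, so it is VII.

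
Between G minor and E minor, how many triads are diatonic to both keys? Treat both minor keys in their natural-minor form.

Diatonic triads of G minor (natural minor): Gm (i), Adim (ii°), Bb (III), Cm (iv), Dm (v), Eb (VI), F (VII).
Diatonic triads of E minor (natural minor): Em (i), F#dim (ii°), G (III), Am (iv), Bm (v), C (VI), D (VII).
No triad has the same root and quality in both keys.

0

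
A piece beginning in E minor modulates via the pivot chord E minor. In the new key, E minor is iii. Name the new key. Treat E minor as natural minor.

C major

The numeral iii denotes a minor triad on scale degree 3. With E on degree 3, the tonic of the new key is C.
Degree 3 carries a minor triad in major keys, so the destination is C major.
Check: the diatonic triads of C major are C (I), Dm (ii), Em (iii), F (IV), G (V), Am (vi), Bdim (vii°) — E minor is indeed iii.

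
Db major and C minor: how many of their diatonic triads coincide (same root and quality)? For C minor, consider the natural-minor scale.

2

Diatonic triads of Db major: Db (I), Ebm (ii), Fm (iii), Gb (IV), Ab (V), Bbm (vi), Cdim (vii°).
Diatonic triads of C minor (natural minor): Cm (i), Ddim (ii°), Eb (III), Fm (iv), Gm (v), Ab (VI), Bb (VII).
Matching root and quality in both lists: Fm, Ab.
That gives 2 common triads.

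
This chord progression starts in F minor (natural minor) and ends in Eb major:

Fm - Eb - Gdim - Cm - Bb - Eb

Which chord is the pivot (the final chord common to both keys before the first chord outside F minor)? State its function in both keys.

Chords diatonic to F minor: Fm, Gdim, Ab, Bbm, Cm, Db, Eb.
Reading the progression, the first chord not in that set is Bb, so the modulation leaves F minor there.
The chord immediately before Bb is Cm, which is diatonic to both keys: v in F minor and vi in Eb major.

Cm — v in F minor, vi in Eb major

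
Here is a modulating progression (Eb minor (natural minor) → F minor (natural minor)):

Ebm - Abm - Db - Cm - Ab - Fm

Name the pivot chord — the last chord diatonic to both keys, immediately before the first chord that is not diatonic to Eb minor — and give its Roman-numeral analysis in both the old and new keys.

Db — VII in Eb minor, VI in F minor

Chords diatonic to Eb minor: Ebm, Fdim, Gb, Abm, Bbm, Cb, Db.
Reading the progression, the first chord not in that set is Cm, so the modulation leaves Eb minor there.
The chord immediately before Cm is Db, which is diatonic to both keys: VII in Eb minor and VI in F minor.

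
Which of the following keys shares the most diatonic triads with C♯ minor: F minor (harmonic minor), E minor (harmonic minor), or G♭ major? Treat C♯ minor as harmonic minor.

Triads of C♯ minor (harmonic minor): C♯ minor (i), D♯ diminished (ii°), E augmented (III+), F♯ minor (iv), G♯ major (V), A major (VI), B♯ diminished (vii°).
F minor (harmonic minor) shares 0: none.
E minor (harmonic minor) shares 1: D♯dim.
G♭ major shares 0: none.
The most common triads (1) are shared with E minor.

E minor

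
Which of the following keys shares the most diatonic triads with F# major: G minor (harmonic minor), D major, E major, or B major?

B major

Triads of F# major: F# major (I), G# minor (ii), A# minor (iii), B major (IV), C# major (V), D# minor (vi), E# diminished (vii°).
G minor (harmonic minor) shares 0: none.
D major shares 0: none.
E major shares 2: G#m, B.
B major shares 4: F#, G#m, B, D#m.
The most common triads (4) are shared with B major.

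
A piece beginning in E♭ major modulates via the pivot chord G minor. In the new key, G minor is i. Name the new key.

The numeral i denotes a minor triad on scale degree 1. With G on degree 1, the tonic of the new key is G.
Degree 1 carries a minor triad in minor keys, so the destination is G minor.
Check: the diatonic triads of G minor (natural minor) are Gm (i), Adim (ii°), B♭ (III), Cm (iv), Dm (v), E♭ (VI), F (VII) — G minor is indeed i.

G minor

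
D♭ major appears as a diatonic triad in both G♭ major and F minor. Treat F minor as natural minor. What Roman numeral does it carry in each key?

V in G♭ major; VI in F minor

The scale of G♭ major is G♭ A♭ B♭ C♭ D♭ E♭ F; D♭ is degree 5, and the triad built there (D♭-F-A♭) is major, so it is V.
The scale of F minor (natural minor) is F G A♭ B♭ C D♭ E♭; D♭ is degree 6, and the triad built there (D♭-F-A♭) is major, so it is VI.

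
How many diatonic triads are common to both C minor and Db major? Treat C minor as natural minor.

Diatonic triads of C minor (natural minor): Cm (i), Ddim (ii°), Eb (III), Fm (iv), Gm (v), Ab (VI), Bb (VII).
Diatonic triads of Db major: Db (I), Ebm (ii), Fm (iii), Gb (IV), Ab (V), Bbm (vi), Cdim (vii°).
Matching root and quality in both lists: Fm, Ab.
That gives 2 common triads.

2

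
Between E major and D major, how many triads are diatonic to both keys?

2

Diatonic triads of E major: E major (I), F# minor (ii), G# minor (iii), A major (IV), B major (V), C# minor (vi), D# diminished (vii°).
Diatonic triads of D major: D major (I), E minor (ii), F# minor (iii), G major (IV), A major (V), B minor (vi), C# diminished (vii°).
Matching root and quality in both lists: F# minor, A major.
That gives 2 common triads.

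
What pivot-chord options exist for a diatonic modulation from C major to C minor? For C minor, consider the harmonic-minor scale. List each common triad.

G, Bdim

Triads in C major: C (I), Dm (ii), Em (iii), F (IV), G (V), Am (vi), Bdim (vii°).
Triads in C minor (harmonic minor): Cm (i), Ddim (ii°), Ebaug (III+), Fm (iv), G (V), Ab (VI), Bdim (vii°).
Shared triads with their functions: G (V in C major, V in C minor); Bdim (vii° in C major, vii° in C minor).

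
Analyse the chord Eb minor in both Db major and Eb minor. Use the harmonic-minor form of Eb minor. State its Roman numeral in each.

ii in Db major; i in Eb minor

The scale of Db major is Db Eb F Gb Ab Bb C; Eb is degree 2, and the triad built there (Eb-Gb-Bb) is minor, so it is ii.
The scale of Eb minor (harmonic minor) is Eb F Gb Ab Bb Cb D; Eb is degree 1, and the triad built there (Eb-Gb-Bb) is minor, so it is i.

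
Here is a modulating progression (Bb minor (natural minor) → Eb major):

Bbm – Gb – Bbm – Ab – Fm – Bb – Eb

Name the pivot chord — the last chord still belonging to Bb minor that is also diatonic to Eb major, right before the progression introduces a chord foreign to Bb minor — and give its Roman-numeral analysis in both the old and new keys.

Chords diatonic to Bb minor: Bbm, Cdim, Db, Ebm, Fm, Gb, Ab.
Reading the progression, the first chord not in that set is Bb, so the modulation leaves Bb minor there.
The chord immediately before Bb is Fm, which is diatonic to both keys: v in Bb minor and ii in Eb major.

Fm — v in Bb minor, ii in Eb major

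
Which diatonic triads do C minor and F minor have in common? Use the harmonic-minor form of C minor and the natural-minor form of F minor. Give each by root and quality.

Triads in C minor (harmonic minor): Cm (i), Ddim (ii°), Ebaug (III+), Fm (iv), G (V), Ab (VI), Bdim (vii°).
Triads in F minor (natural minor): Fm (i), Gdim (ii°), Ab (III), Bbm (iv), Cm (v), Db (VI), Eb (VII).
Shared triads with their functions: Cm (i in C minor, v in F minor); Fm (iv in C minor, i in F minor); Ab (VI in C minor, III in F minor).

Cm, Fm, Ab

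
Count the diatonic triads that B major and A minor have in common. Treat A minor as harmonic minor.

Diatonic triads of B major: B major (I), C# minor (ii), D# minor (iii), E major (IV), F# major (V), G# minor (vi), A# diminished (vii°).
Diatonic triads of A minor (harmonic minor): A minor (i), B diminished (ii°), C augmented (III+), D minor (iv), E major (V), F major (VI), G# diminished (vii°).
Matching root and quality in both lists: E major.
That gives 1 common triad.

1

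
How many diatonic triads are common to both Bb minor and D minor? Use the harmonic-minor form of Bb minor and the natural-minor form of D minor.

Diatonic triads of Bb minor (harmonic minor): Bbm (i), Cdim (ii°), Dbaug (III+), Ebm (iv), F (V), Gb (VI), Adim (vii°).
Diatonic triads of D minor (natural minor): Dm (i), Edim (ii°), F (III), Gm (iv), Am (v), Bb (VI), C (VII).
Matching root and quality in both lists: F.
That gives 1 common triad.

1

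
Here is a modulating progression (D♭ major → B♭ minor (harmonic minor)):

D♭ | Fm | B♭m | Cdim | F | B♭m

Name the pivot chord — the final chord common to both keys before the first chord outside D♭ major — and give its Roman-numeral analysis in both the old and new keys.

Chords diatonic to D♭ major: D♭, E♭m, Fm, G♭, A♭, B♭m, Cdim.
Reading the progression, the first chord not in that set is F, so the modulation leaves D♭ major there.
The chord immediately before F is Cdim, which is diatonic to both keys: vii° in D♭ major and ii° in B♭ minor.

Cdim — vii° in D♭ major, ii° in B♭ minor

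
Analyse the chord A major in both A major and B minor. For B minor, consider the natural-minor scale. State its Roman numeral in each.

I in A major; VII in B minor

The scale of A major is A B C♯ D E F♯ G♯; A is degree 1, and the triad built there (A-C♯-E) is major, so it is I.
The scale of B minor (natural minor) is B C♯ D E F♯ G A; A is degree 7, and the triad built there (A-C♯-E) is major, so it is VII.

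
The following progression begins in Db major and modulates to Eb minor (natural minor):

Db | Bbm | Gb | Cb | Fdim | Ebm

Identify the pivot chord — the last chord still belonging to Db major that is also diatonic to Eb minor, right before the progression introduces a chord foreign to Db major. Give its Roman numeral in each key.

Gb — IV in Db major, III in Eb minor

Chords diatonic to Db major: Db, Ebm, Fm, Gb, Ab, Bbm, Cdim.
Reading the progression, the first chord not in that set is Cb, so the modulation leaves Db major there.
The chord immediately before Cb is Gb, which is diatonic to both keys: IV in Db major and III in Eb minor.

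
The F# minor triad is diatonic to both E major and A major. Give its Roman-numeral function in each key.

The scale of E major is E F# G# A B C# D#; F# is degree 2, and the triad built there (F#-A-C#) is minor, so it is ii.
The scale of A major is A B C# D E F# G#; F# is degree 6, and the triad built there (F#-A-C#) is minor, so it is vi.

ii in E major; vi in A major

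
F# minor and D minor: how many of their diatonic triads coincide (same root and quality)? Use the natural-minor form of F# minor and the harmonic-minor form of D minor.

1

Diatonic triads of F# minor (natural minor): F#m (i), G#dim (ii°), A (III), Bm (iv), C#m (v), D (VI), E (VII).
Diatonic triads of D minor (harmonic minor): Dm (i), Edim (ii°), Faug (III+), Gm (iv), A (V), Bb (VI), C#dim (vii°).
Matching root and quality in both lists: A.
That gives 1 common triad.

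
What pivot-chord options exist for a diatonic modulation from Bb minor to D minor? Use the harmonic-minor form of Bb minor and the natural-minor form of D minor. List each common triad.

F

Triads in Bb minor (harmonic minor): Bbm (i), Cdim (ii°), Dbaug (III+), Ebm (iv), F (V), Gb (VI), Adim (vii°).
Triads in D minor (natural minor): Dm (i), Edim (ii°), F (III), Gm (iv), Am (v), Bb (VI), C (VII).
Shared triads with their functions: F (V in Bb minor, III in D minor).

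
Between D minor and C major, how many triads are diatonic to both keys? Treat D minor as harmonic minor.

Diatonic triads of D minor (harmonic minor): D minor (i), E diminished (ii°), F augmented (III+), G minor (iv), A major (V), Bb major (VI), C# diminished (vii°).
Diatonic triads of C major: C major (I), D minor (ii), E minor (iii), F major (IV), G major (V), A minor (vi), B diminished (vii°).
Matching root and quality in both lists: D minor.
That gives 1 common triad.

1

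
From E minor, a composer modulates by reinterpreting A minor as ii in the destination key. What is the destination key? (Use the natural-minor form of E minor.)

The numeral ii denotes a minor triad on scale degree 2. With A on degree 2, the tonic of the new key is G.
Degree 2 carries a minor triad in major keys, so the destination is G major.
Check: the diatonic triads of G major are G (I), Am (ii), Bm (iii), C (IV), D (V), Em (vi), F♯dim (vii°) — A minor is indeed ii.

G major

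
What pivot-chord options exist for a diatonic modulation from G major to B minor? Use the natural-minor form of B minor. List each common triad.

G, Bm, D, Em

Triads in G major: G major (I), A minor (ii), B minor (iii), C major (IV), D major (V), E minor (vi), F# diminished (vii°).
Triads in B minor (natural minor): B minor (i), C# diminished (ii°), D major (III), E minor (iv), F# minor (v), G major (VI), A major (VII).
Shared triads with their functions: G major (I in G major, VI in B minor); B minor (iii in G major, i in B minor); D major (V in G major, III in B minor); E minor (vi in G major, iv in B minor).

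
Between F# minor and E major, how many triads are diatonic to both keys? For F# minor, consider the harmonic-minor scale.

Diatonic triads of F# minor (harmonic minor): F# minor (i), G# diminished (ii°), A augmented (III+), B minor (iv), C# major (V), D major (VI), E# diminished (vii°).
Diatonic triads of E major: E major (I), F# minor (ii), G# minor (iii), A major (IV), B major (V), C# minor (vi), D# diminished (vii°).
Matching root and quality in both lists: F# minor.
That gives 1 common triad.

1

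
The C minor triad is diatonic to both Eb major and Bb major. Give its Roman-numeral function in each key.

vi in Eb major; ii in Bb major

The scale of Eb major is Eb F G Ab Bb C D; C is degree 6, and the triad built there (C-Eb-G) is minor, so it is vi.
The scale of Bb major is Bb C D Eb F G A; C is degree 2, and the triad built there (C-Eb-G) is minor, so it is ii.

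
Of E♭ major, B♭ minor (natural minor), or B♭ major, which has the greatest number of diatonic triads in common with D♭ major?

Triads of D♭ major: D♭ (I), E♭m (ii), Fm (iii), G♭ (IV), A♭ (V), B♭m (vi), Cdim (vii°).
E♭ major shares 2: Fm, A♭.
B♭ minor (natural minor) shares 7: D♭, E♭m, Fm, G♭, A♭, B♭m, Cdim.
B♭ major shares 0: none.
The most common triads (7) are shared with B♭ minor.

B♭ minor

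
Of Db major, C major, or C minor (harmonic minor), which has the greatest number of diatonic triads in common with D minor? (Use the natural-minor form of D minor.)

C major

Triads of D minor (natural minor): D minor (i), E diminished (ii°), F major (III), G minor (iv), A minor (v), Bb major (VI), C major (VII).
Db major shares 0: none.
C major shares 4: Dm, F, Am, C.
C minor (harmonic minor) shares 0: none.
The most common triads (4) are shared with C major.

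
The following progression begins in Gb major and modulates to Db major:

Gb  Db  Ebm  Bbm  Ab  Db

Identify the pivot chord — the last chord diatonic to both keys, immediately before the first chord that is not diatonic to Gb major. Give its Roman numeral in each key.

Chords diatonic to Gb major: Gb, Abm, Bbm, Cb, Db, Ebm, Fdim.
Reading the progression, the first chord not in that set is Ab, so the modulation leaves Gb major there.
The chord immediately before Ab is Bbm, which is diatonic to both keys: iii in Gb major and vi in Db major.

Bbm — iii in Gb major, vi in Db major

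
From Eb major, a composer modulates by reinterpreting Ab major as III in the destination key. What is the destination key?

The numeral III denotes a major triad on scale degree 3. With Ab on degree 3, the tonic of the new key is F.
Degree 3 carries a major triad in natural-minor keys, so the destination is F minor.
Check: the diatonic triads of F minor (natural minor) are Fm (i), Gdim (ii°), Ab (III), Bbm (iv), Cm (v), Db (VI), Eb (VII) — Ab major is indeed III.

F minor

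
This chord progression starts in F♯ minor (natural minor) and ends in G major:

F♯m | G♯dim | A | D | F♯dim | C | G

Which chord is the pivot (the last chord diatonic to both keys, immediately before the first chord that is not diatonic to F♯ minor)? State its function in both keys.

D — VI in F♯ minor, V in G major

Chords diatonic to F♯ minor: F♯m, G♯dim, A, Bm, C♯m, D, E.
Reading the progression, the first chord not in that set is F♯dim, so the modulation leaves F♯ minor there.
The chord immediately before F♯dim is D, which is diatonic to both keys: VI in F♯ minor and V in G major.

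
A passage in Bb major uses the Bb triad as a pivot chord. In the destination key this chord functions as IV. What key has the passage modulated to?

The numeral IV denotes a major triad on scale degree 4. With Bb on degree 4, the tonic of the new key is F.
Degree 4 carries a major triad in major keys, so the destination is F major.
Check: the diatonic triads of F major are F (I), Gm (ii), Am (iii), Bb (IV), C (V), Dm (vi), Edim (vii°) — Bb is indeed IV.

F major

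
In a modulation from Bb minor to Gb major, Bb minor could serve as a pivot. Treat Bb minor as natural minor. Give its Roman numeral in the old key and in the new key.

The scale of Bb minor (natural minor) is Bb C Db Eb F Gb Ab; Bb is degree 1, and the triad built there (Bb-Db-F) is minor, so it is i.
The scale of Gb major is Gb Ab Bb Cb Db Eb F; Bb is degree 3, and the triad built there (Bb-Db-F) is minor, so it is iii.

i in Bb minor; iii in Gb major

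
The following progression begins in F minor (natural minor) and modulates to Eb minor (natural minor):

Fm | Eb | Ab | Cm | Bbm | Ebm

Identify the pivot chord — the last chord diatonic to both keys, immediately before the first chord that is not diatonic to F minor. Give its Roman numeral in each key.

Bbm — iv in F minor, v in Eb minor

Chords diatonic to F minor: Fm, Gdim, Ab, Bbm, Cm, Db, Eb.
Reading the progression, the first chord not in that set is Ebm, so the modulation leaves F minor there.
The chord immediately before Ebm is Bbm, which is diatonic to both keys: iv in F minor and v in Eb minor.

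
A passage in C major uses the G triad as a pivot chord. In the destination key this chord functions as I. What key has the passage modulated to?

The numeral I denotes a major triad on scale degree 1. With G on degree 1, the tonic of the new key is G.
Degree 1 carries a major triad in major keys, so the destination is G major.
Check: the diatonic triads of G major are G (I), Am (ii), Bm (iii), C (IV), D (V), Em (vi), F♯dim (vii°) — G is indeed I.

G major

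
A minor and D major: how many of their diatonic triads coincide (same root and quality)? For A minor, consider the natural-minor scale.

Diatonic triads of A minor (natural minor): A minor (i), B diminished (ii°), C major (III), D minor (iv), E minor (v), F major (VI), G major (VII).
Diatonic triads of D major: D major (I), E minor (ii), F# minor (iii), G major (IV), A major (V), B minor (vi), C# diminished (vii°).
Matching root and quality in both lists: E minor, G major.
That gives 2 common triads.

2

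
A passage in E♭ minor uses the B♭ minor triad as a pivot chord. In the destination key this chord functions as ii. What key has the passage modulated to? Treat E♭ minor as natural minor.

A♭ major

The numeral ii denotes a minor triad on scale degree 2. With B♭ on degree 2, the tonic of the new key is A♭.
Degree 2 carries a minor triad in major keys, so the destination is A♭ major.
Check: the diatonic triads of A♭ major are A♭ (I), B♭m (ii), Cm (iii), D♭ (IV), E♭ (V), Fm (vi), Gdim (vii°) — B♭ minor is indeed ii.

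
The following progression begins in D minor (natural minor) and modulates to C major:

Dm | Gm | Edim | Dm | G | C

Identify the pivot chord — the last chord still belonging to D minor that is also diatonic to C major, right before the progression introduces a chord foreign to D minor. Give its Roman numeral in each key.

Dm — i in D minor, ii in C major

Chords diatonic to D minor: Dm, Edim, F, Gm, Am, Bb, C.
Reading the progression, the first chord not in that set is G, so the modulation leaves D minor there.
The chord immediately before G is Dm, which is diatonic to both keys: i in D minor and ii in C major.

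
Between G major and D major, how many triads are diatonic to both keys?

4

Diatonic triads of G major: G (I), Am (ii), Bm (iii), C (IV), D (V), Em (vi), F♯dim (vii°).
Diatonic triads of D major: D (I), Em (ii), F♯m (iii), G (IV), A (V), Bm (vi), C♯dim (vii°).
Matching root and quality in both lists: G, Bm, D, Em.
That gives 4 common triads.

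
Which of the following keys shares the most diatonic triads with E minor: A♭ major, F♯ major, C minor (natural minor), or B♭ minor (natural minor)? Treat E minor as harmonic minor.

Triads of E minor (harmonic minor): Em (i), F♯dim (ii°), Gaug (III+), Am (iv), B (V), C (VI), D♯dim (vii°).
A♭ major shares 0: none.
F♯ major shares 1: B.
C minor (natural minor) shares 0: none.
B♭ minor (natural minor) shares 0: none.
The most common triads (1) are shared with F♯ major.

F♯ major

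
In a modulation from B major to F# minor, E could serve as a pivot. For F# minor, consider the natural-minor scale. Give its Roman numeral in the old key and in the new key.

IV in B major; VII in F# minor

The scale of B major is B C# D# E F# G# A#; E is degree 4, and the triad built there (E-G#-B) is major, so it is IV.
The scale of F# minor (natural minor) is F# G# A B C# D E; E is degree 7, and the triad built there (E-G#-B) is major, so it is VII.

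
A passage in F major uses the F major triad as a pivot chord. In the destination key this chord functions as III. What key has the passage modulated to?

D minor

The numeral III denotes a major triad on scale degree 3. With F on degree 3, the tonic of the new key is D.
Degree 3 carries a major triad in natural-minor keys, so the destination is D minor.
Check: the diatonic triads of D minor (natural minor) are Dm (i), Edim (ii°), F (III), Gm (iv), Am (v), Bb (VI), C (VII) — F major is indeed III.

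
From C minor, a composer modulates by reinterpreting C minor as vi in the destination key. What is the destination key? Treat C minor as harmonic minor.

Eb major

The numeral vi denotes a minor triad on scale degree 6. With C on degree 6, the tonic of the new key is Eb.
Degree 6 carries a minor triad in major keys, so the destination is Eb major.
Check: the diatonic triads of Eb major are Eb (I), Fm (ii), Gm (iii), Ab (IV), Bb (V), Cm (vi), Ddim (vii°) — C minor is indeed vi.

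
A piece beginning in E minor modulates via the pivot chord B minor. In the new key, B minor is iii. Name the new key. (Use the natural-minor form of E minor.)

G major

The numeral iii denotes a minor triad on scale degree 3. With B on degree 3, the tonic of the new key is G.
Degree 3 carries a minor triad in major keys, so the destination is G major.
Check: the diatonic triads of G major are G (I), Am (ii), Bm (iii), C (IV), D (V), Em (vi), F♯dim (vii°) — B minor is indeed iii.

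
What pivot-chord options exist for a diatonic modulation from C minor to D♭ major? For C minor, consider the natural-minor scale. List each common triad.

Triads in C minor (natural minor): C minor (i), D diminished (ii°), E♭ major (III), F minor (iv), G minor (v), A♭ major (VI), B♭ major (VII).
Triads in D♭ major: D♭ major (I), E♭ minor (ii), F minor (iii), G♭ major (IV), A♭ major (V), B♭ minor (vi), C diminished (vii°).
Shared triads with their functions: F minor (iv in C minor, iii in D♭ major); A♭ major (VI in C minor, V in D♭ major).

Fm, A♭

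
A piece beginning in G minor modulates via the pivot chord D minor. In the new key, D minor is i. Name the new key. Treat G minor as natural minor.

The numeral i denotes a minor triad on scale degree 1. With D on degree 1, the tonic of the new key is D.
Degree 1 carries a minor triad in minor keys, so the destination is D minor.
Check: the diatonic triads of D minor (natural minor) are Dm (i), Edim (ii°), F (III), Gm (iv), Am (v), Bb (VI), C (VII) — D minor is indeed i.

D minor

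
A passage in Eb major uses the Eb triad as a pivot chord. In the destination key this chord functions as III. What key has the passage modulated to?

The numeral III denotes a major triad on scale degree 3. With Eb on degree 3, the tonic of the new key is C.
Degree 3 carries a major triad in natural-minor keys, so the destination is C minor.
Check: the diatonic triads of C minor (natural minor) are Cm (i), Ddim (ii°), Eb (III), Fm (iv), Gm (v), Ab (VI), Bb (VII) — Eb is indeed III.

C minor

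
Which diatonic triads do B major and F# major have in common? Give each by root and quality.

Triads in B major: B (I), C#m (ii), D#m (iii), E (IV), F# (V), G#m (vi), A#dim (vii°).
Triads in F# major: F# (I), G#m (ii), A#m (iii), B (IV), C# (V), D#m (vi), E#dim (vii°).
Shared triads with their functions: B (I in B major, IV in F# major); D#m (iii in B major, vi in F# major); F# (V in B major, I in F# major); G#m (vi in B major, ii in F# major).

B, D#m, F#, G#m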